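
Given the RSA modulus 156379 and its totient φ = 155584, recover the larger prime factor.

φ(n) = (p−1)(q−1) = n − (p+q) + 1, so p + q = 156379 − 155584 + 1 = 796.
p and q are the roots of t² − 796t + 156379 = 0.
Discriminant: 796² − 4·156379 = 633616 − 625516 = 8100; √8100 = 90.
q = (796 − 90)/2 = 353, p = (796 + 90)/2 = 443.
Check: 353 · 443 = 156379.

443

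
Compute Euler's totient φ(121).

Factor: 121 = 11^2.
φ(121) = 11^1·(11−1) = 110.

110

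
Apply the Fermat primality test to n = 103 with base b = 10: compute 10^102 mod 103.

10^1 ≡ 10 (mod 103)
10^2 ≡ 10^2 = 100 ≡ 100 (mod 103)
10^4 ≡ 100^2 = 10000 ≡ 9 (mod 103)
10^8 ≡ 9^2 = 81 ≡ 81 (mod 103)
10^16 ≡ 81^2 = 6561 ≡ 72 (mod 103)
10^32 ≡ 72^2 = 5184 ≡ 34 (mod 103)
10^64 ≡ 34^2 = 1156 ≡ 23 (mod 103)
102 = 64 + 32 + 4 + 2 in binary powers of 2.
So 10^102 ≡ 23 · 34 · 9 · 100 ≡ 1 (mod 103).
Since the result is 1, base 10 gives no evidence that 103 is composite.

1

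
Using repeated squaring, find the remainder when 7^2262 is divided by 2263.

1287

7^1 ≡ 7 (mod 2263)
7^2 ≡ 7^2 = 49 ≡ 49 (mod 2263)
7^4 ≡ 49^2 = 2401 ≡ 138 (mod 2263)
7^8 ≡ 138^2 = 19044 ≡ 940 (mod 2263)
7^16 ≡ 940^2 = 883600 ≡ 1030 (mod 2263)
7^32 ≡ 1030^2 = 1060900 ≡ 1816 (mod 2263)
7^64 ≡ 1816^2 = 3297856 ≡ 665 (mod 2263)
7^128 ≡ 665^2 = 442225 ≡ 940 (mod 2263)
7^256 ≡ 940^2 = 883600 ≡ 1030 (mod 2263)
7^512 ≡ 1030^2 = 1060900 ≡ 1816 (mod 2263)
7^1024 ≡ 1816^2 = 3297856 ≡ 665 (mod 2263)
7^2048 ≡ 665^2 = 442225 ≡ 940 (mod 2263)
2262 = 2048 + 128 + 64 + 16 + 4 + 2 in binary powers of 2.
So 7^2262 ≡ 940 · 940 · 665 · 1030 · 138 · 49 ≡ 1287 (mod 2263).
Since 1287 ≠ 1, base 7 is a Fermat witness: 2263 is composite.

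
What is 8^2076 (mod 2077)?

8^1 ≡ 8 (mod 2077)
8^2 ≡ 8^2 = 64 ≡ 64 (mod 2077)
8^4 ≡ 64^2 = 4096 ≡ 2019 (mod 2077)
8^8 ≡ 2019^2 = 4076361 ≡ 1287 (mod 2077)
8^16 ≡ 1287^2 = 1656369 ≡ 1000 (mod 2077)
8^32 ≡ 1000^2 = 1000000 ≡ 963 (mod 2077)
8^64 ≡ 963^2 = 927369 ≡ 1027 (mod 2077)
8^128 ≡ 1027^2 = 1054729 ≡ 1690 (mod 2077)
8^256 ≡ 1690^2 = 2856100 ≡ 225 (mod 2077)
8^512 ≡ 225^2 = 50625 ≡ 777 (mod 2077)
8^1024 ≡ 777^2 = 603729 ≡ 1399 (mod 2077)
8^2048 ≡ 1399^2 = 1957201 ≡ 667 (mod 2077)
2076 = 2048 + 16 + 8 + 4 in binary powers of 2.
So 8^2076 ≡ 667 · 1000 · 1287 · 2019 ≡ 349 (mod 2077).
Since 349 ≠ 1, base 8 is a Fermat witness: 2077 is composite.

349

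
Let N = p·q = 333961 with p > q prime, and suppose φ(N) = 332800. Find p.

641

φ(n) = (p−1)(q−1) = n − (p+q) + 1, so p + q = 333961 − 332800 + 1 = 1162.
p and q are the roots of t² − 1162t + 333961 = 0.
Discriminant: 1162² − 4·333961 = 1350244 − 1335844 = 14400; √14400 = 120.
q = (1162 − 120)/2 = 521, p = (1162 + 120)/2 = 641.
Check: 521 · 641 = 333961.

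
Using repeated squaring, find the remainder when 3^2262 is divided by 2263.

3^1 ≡ 3 (mod 2263)
3^2 ≡ 3^2 = 9 ≡ 9 (mod 2263)
3^4 ≡ 9^2 = 81 ≡ 81 (mod 2263)
3^8 ≡ 81^2 = 6561 ≡ 2035 (mod 2263)
3^16 ≡ 2035^2 = 4141225 ≡ 2198 (mod 2263)
3^32 ≡ 2198^2 = 4831204 ≡ 1962 (mod 2263)
3^64 ≡ 1962^2 = 3849444 ≡ 81 (mod 2263)
3^128 ≡ 81^2 = 6561 ≡ 2035 (mod 2263)
3^256 ≡ 2035^2 = 4141225 ≡ 2198 (mod 2263)
3^512 ≡ 2198^2 = 4831204 ≡ 1962 (mod 2263)
3^1024 ≡ 1962^2 = 3849444 ≡ 81 (mod 2263)
3^2048 ≡ 81^2 = 6561 ≡ 2035 (mod 2263)
2262 = 2048 + 128 + 64 + 16 + 4 + 2 in binary powers of 2.
So 3^2262 ≡ 2035 · 2035 · 81 · 2198 · 81 · 9 ≡ 2116 (mod 2263).
Since 2116 ≠ 1, base 3 is a Fermat witness: 2263 is composite.

2116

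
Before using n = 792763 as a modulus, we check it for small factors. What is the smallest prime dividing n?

31

792763 is odd.
Digit sum 34, not divisible by 3.
Ends in 3: not divisible by 5.
7: 792763 = 7·113251 + 6
11: 792763 = 11·72069 + 4
13: 792763 = 13·60981 + 10
17: 792763 = 17·46633 + 2
19: 792763 = 19·41724 + 7
23: 792763 = 23·34467 + 22
29: 792763 = 29·27336 + 19
31: 792763 = 31·25573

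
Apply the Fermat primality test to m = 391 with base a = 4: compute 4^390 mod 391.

4^1 ≡ 4 (mod 391)
4^2 ≡ 4^2 = 16 ≡ 16 (mod 391)
4^4 ≡ 16^2 = 256 ≡ 256 (mod 391)
4^8 ≡ 256^2 = 65536 ≡ 239 (mod 391)
4^16 ≡ 239^2 = 57121 ≡ 35 (mod 391)
4^32 ≡ 35^2 = 1225 ≡ 52 (mod 391)
4^64 ≡ 52^2 = 2704 ≡ 358 (mod 391)
4^128 ≡ 358^2 = 128164 ≡ 307 (mod 391)
4^256 ≡ 307^2 = 94249 ≡ 18 (mod 391)
390 = 256 + 128 + 4 + 2 in binary powers of 2.
So 4^390 ≡ 18 · 307 · 256 · 16 ≡ 288 (mod 391).
Since 288 ≠ 1, base 4 is a Fermat witness: 391 is composite.

288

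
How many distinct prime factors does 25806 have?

25806 = 2 · 12903
12903 = 3 · 4301
4301 = 11 · 391
391 = 17 · 23
25806 = 2 · 3 · 11 · 17 · 23, which has 5 distinct prime factors.

5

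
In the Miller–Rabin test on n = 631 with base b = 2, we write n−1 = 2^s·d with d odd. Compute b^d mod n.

631 − 1 = 630 = 2^1 · 315, so d = 315.
2^1 ≡ 2 (mod 631)
2^2 ≡ 2^2 = 4 ≡ 4 (mod 631)
2^4 ≡ 4^2 = 16 ≡ 16 (mod 631)
2^8 ≡ 16^2 = 256 ≡ 256 (mod 631)
2^16 ≡ 256^2 = 65536 ≡ 543 (mod 631)
2^32 ≡ 543^2 = 294849 ≡ 172 (mod 631)
2^64 ≡ 172^2 = 29584 ≡ 558 (mod 631)
2^128 ≡ 558^2 = 311364 ≡ 281 (mod 631)
2^256 ≡ 281^2 = 78961 ≡ 86 (mod 631)
315 = 256 + 32 + 16 + 8 + 2 + 1 in binary powers of 2.
So 2^315 ≡ 86 · 172 · 543 · 256 · 4 · 2 ≡ 1 (mod 631).
Since 2^d ≡ 1 (mod 631), base 2 does not prove 631 composite.

1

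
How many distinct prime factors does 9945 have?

4

9945 = 3^2 · 1105
1105 = 5 · 221
221 = 13 · 17
9945 = 3^2 · 5 · 13 · 17, which has 4 distinct prime factors.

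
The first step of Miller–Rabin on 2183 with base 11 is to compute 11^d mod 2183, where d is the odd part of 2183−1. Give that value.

2183 − 1 = 2182 = 2^1 · 1091, so d = 1091.
11^1 ≡ 11 (mod 2183)
11^2 ≡ 11^2 = 121 ≡ 121 (mod 2183)
11^4 ≡ 121^2 = 14641 ≡ 1543 (mod 2183)
11^8 ≡ 1543^2 = 2380849 ≡ 1379 (mod 2183)
11^16 ≡ 1379^2 = 1901641 ≡ 248 (mod 2183)
11^32 ≡ 248^2 = 61504 ≡ 380 (mod 2183)
11^64 ≡ 380^2 = 144400 ≡ 322 (mod 2183)
11^128 ≡ 322^2 = 103684 ≡ 1083 (mod 2183)
11^256 ≡ 1083^2 = 1172889 ≡ 618 (mod 2183)
11^512 ≡ 618^2 = 381924 ≡ 2082 (mod 2183)
11^1024 ≡ 2082^2 = 4334724 ≡ 1469 (mod 2183)
1091 = 1024 + 64 + 2 + 1 in binary powers of 2.
So 11^1091 ≡ 1469 · 322 · 121 · 11 ≡ 1026 (mod 2183).
Squaring chain: 1026; never reaches −1, so base 11 is a Miller–Rabin witness that 2183 is composite.

1026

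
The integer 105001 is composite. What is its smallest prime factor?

13

105001 is odd.
Digit sum 7, not divisible by 3.
Ends in 1: not divisible by 5.
7: 105001 = 7·15000 + 1
11: 105001 = 11·9545 + 6
13: 105001 = 13·8077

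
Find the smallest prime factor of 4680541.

73

4680541 is odd.
Digit sum 28, not divisible by 3.
Ends in 1: not divisible by 5.
7: 4680541 = 7·668648 + 5
11: 4680541 = 11·425503 + 8
13: 4680541 = 13·360041 + 8
17: 4680541 = 17·275325 + 16
19: 4680541 = 19·246344 + 5
23: 4680541 = 23·203501 + 18
29: 4680541 = 29·161397 + 28
31: 4680541 = 31·150985 + 6
37: 4680541 = 37·126501 + 4
41: 4680541 = 41·114159 + 22
43: 4680541 = 43·108849 + 34
47: 4680541 = 47·99585 + 46
53: 4680541 = 53·88312 + 5
59: 4680541 = 59·79331 + 12
61: 4680541 = 61·76730 + 11
67: 4680541 = 67·69858 + 55
71: 4680541 = 71·65923 + 8
73: 4680541 = 73·64117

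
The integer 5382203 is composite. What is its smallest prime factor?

53

5382203 is odd.
Digit sum 23, not divisible by 3.
Ends in 3: not divisible by 5.
7: 5382203 = 7·768886 + 1
11: 5382203 = 11·489291 + 2
13: 5382203 = 13·414015 + 8
17: 5382203 = 17·316600 + 3
19: 5382203 = 19·283273 + 16
23: 5382203 = 23·234008 + 19
29: 5382203 = 29·185593 + 6
31: 5382203 = 31·173619 + 14
37: 5382203 = 37·145464 + 35
41: 5382203 = 41·131273 + 10
43: 5382203 = 43·125167 + 22
47: 5382203 = 47·114514 + 45
53: 5382203 = 53·101551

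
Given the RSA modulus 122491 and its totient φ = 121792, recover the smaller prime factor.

φ(n) = (p−1)(q−1) = n − (p+q) + 1, so p + q = 122491 − 121792 + 1 = 700.
p and q are the roots of t² − 700t + 122491 = 0.
Discriminant: 700² − 4·122491 = 490000 − 489964 = 36; √36 = 6.
q = (700 − 6)/2 = 347, p = (700 + 6)/2 = 353.
Check: 347 · 353 = 122491.

347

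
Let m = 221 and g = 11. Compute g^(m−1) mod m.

11^1 ≡ 11 (mod 221)
11^2 ≡ 11^2 = 121 ≡ 121 (mod 221)
11^4 ≡ 121^2 = 14641 ≡ 55 (mod 221)
11^8 ≡ 55^2 = 3025 ≡ 152 (mod 221)
11^16 ≡ 152^2 = 23104 ≡ 120 (mod 221)
11^32 ≡ 120^2 = 14400 ≡ 35 (mod 221)
11^64 ≡ 35^2 = 1225 ≡ 120 (mod 221)
11^128 ≡ 120^2 = 14400 ≡ 35 (mod 221)
220 = 128 + 64 + 16 + 8 + 4 in binary powers of 2.
So 11^220 ≡ 35 · 120 · 120 · 152 · 55 ≡ 81 (mod 221).
Since 81 ≠ 1, base 11 is a Fermat witness: 221 is composite.

81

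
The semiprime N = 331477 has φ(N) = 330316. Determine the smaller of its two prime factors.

503

φ(n) = (p−1)(q−1) = n − (p+q) + 1, so p + q = 331477 − 330316 + 1 = 1162.
p and q are the roots of t² − 1162t + 331477 = 0.
Discriminant: 1162² − 4·331477 = 1350244 − 1325908 = 24336; √24336 = 156.
q = (1162 − 156)/2 = 503, p = (1162 + 156)/2 = 659.
Check: 503 · 659 = 331477.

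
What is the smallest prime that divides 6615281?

89

6615281 is odd.
Digit sum 29, not divisible by 3.
Ends in 1: not divisible by 5.
7: 6615281 = 7·945040 + 1
11: 6615281 = 11·601389 + 2
13: 6615281 = 13·508867 + 10
17: 6615281 = 17·389134 + 3
19: 6615281 = 19·348172 + 13
23: 6615281 = 23·287620 + 21
29: 6615281 = 29·228113 + 4
31: 6615281 = 31·213396 + 5
37: 6615281 = 37·178791 + 14
41: 6615281 = 41·161348 + 13
43: 6615281 = 43·153843 + 32
47: 6615281 = 47·140750 + 31
53: 6615281 = 53·124816 + 33
59: 6615281 = 59·112123 + 24
61: 6615281 = 61·108447 + 14
67: 6615281 = 67·98735 + 36
71: 6615281 = 71·93172 + 69
73: 6615281 = 73·90620 + 21
79: 6615281 = 79·83737 + 58
83: 6615281 = 83·79702 + 15
89: 6615281 = 89·74329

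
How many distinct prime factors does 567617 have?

567617 = 23^2 · 1073
1073 = 29 · 37
567617 = 23^2 · 29 · 37, which has 3 distinct prime factors.

3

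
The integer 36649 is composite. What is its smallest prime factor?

67

36649 is odd.
Digit sum 28, not divisible by 3.
Ends in 9: not divisible by 5.
7: 36649 = 7·5235 + 4
11: 36649 = 11·3331 + 8
13: 36649 = 13·2819 + 2
17: 36649 = 17·2155 + 14
19: 36649 = 19·1928 + 17
23: 36649 = 23·1593 + 10
29: 36649 = 29·1263 + 22
31: 36649 = 31·1182 + 7
37: 36649 = 37·990 + 19
41: 36649 = 41·893 + 36
43: 36649 = 43·852 + 13
47: 36649 = 47·779 + 36
53: 36649 = 53·691 + 26
59: 36649 = 59·621 + 10
61: 36649 = 61·600 + 49
67: 36649 = 67·547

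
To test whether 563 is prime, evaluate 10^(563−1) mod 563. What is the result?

10^1 ≡ 10 (mod 563)
10^2 ≡ 10^2 = 100 ≡ 100 (mod 563)
10^4 ≡ 100^2 = 10000 ≡ 429 (mod 563)
10^8 ≡ 429^2 = 184041 ≡ 503 (mod 563)
10^16 ≡ 503^2 = 253009 ≡ 222 (mod 563)
10^32 ≡ 222^2 = 49284 ≡ 303 (mod 563)
10^64 ≡ 303^2 = 91809 ≡ 40 (mod 563)
10^128 ≡ 40^2 = 1600 ≡ 474 (mod 563)
10^256 ≡ 474^2 = 224676 ≡ 39 (mod 563)
10^512 ≡ 39^2 = 1521 ≡ 395 (mod 563)
562 = 512 + 32 + 16 + 2 in binary powers of 2.
So 10^562 ≡ 395 · 303 · 222 · 100 ≡ 1 (mod 563).
Since the result is 1, base 10 gives no evidence that 563 is composite.

1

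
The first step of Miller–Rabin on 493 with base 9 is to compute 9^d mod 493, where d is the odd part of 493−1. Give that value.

493 − 1 = 492 = 2^2 · 123, so d = 123.
9^1 ≡ 9 (mod 493)
9^2 ≡ 9^2 = 81 ≡ 81 (mod 493)
9^4 ≡ 81^2 = 6561 ≡ 152 (mod 493)
9^8 ≡ 152^2 = 23104 ≡ 426 (mod 493)
9^16 ≡ 426^2 = 181476 ≡ 52 (mod 493)
9^32 ≡ 52^2 = 2704 ≡ 239 (mod 493)
9^64 ≡ 239^2 = 57121 ≡ 426 (mod 493)
123 = 64 + 32 + 16 + 8 + 2 + 1 in binary powers of 2.
So 9^123 ≡ 426 · 239 · 52 · 426 · 81 · 9 ≡ 457 (mod 493).
Squaring chain: 457 → 310; never reaches −1, so base 9 is a Miller–Rabin witness that 493 is composite.

457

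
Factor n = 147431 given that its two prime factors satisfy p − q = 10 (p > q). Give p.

Since p = q + 10, we have 147431 = q(q + 10), so q² + 10q − 147431 = 0.
Discriminant: 10² + 4·147431 = 100 + 589724 = 589824; √589824 = 768.
q = (−10 + 768)/2 = 379, and p = q + 10 = 389.
Check: 379 · 389 = 147431.

389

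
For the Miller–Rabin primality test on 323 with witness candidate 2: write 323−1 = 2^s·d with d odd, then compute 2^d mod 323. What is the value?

257

323 − 1 = 322 = 2^1 · 161, so d = 161.
2^1 ≡ 2 (mod 323)
2^2 ≡ 2^2 = 4 ≡ 4 (mod 323)
2^4 ≡ 4^2 = 16 ≡ 16 (mod 323)
2^8 ≡ 16^2 = 256 ≡ 256 (mod 323)
2^16 ≡ 256^2 = 65536 ≡ 290 (mod 323)
2^32 ≡ 290^2 = 84100 ≡ 120 (mod 323)
2^64 ≡ 120^2 = 14400 ≡ 188 (mod 323)
2^128 ≡ 188^2 = 35344 ≡ 137 (mod 323)
161 = 128 + 32 + 1 in binary powers of 2.
So 2^161 ≡ 137 · 120 · 2 ≡ 257 (mod 323).
Squaring chain: 257; never reaches −1, so base 2 is a Miller–Rabin witness that 323 is composite.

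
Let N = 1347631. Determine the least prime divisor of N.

47

1347631 is odd.
Digit sum 25, not divisible by 3.
Ends in 1: not divisible by 5.
7: 1347631 = 7·192518 + 5
11: 1347631 = 11·122511 + 10
13: 1347631 = 13·103663 + 12
17: 1347631 = 17·79272 + 7
19: 1347631 = 19·70927 + 18
23: 1347631 = 23·58592 + 15
29: 1347631 = 29·46470 + 1
31: 1347631 = 31·43471 + 30
37: 1347631 = 37·36422 + 17
41: 1347631 = 41·32869 + 2
43: 1347631 = 43·31340 + 11
47: 1347631 = 47·28673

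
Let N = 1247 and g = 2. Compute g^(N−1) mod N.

2^1 ≡ 2 (mod 1247)
2^2 ≡ 2^2 = 4 ≡ 4 (mod 1247)
2^4 ≡ 4^2 = 16 ≡ 16 (mod 1247)
2^8 ≡ 16^2 = 256 ≡ 256 (mod 1247)
2^16 ≡ 256^2 = 65536 ≡ 692 (mod 1247)
2^32 ≡ 692^2 = 478864 ≡ 16 (mod 1247)
2^64 ≡ 16^2 = 256 ≡ 256 (mod 1247)
2^128 ≡ 256^2 = 65536 ≡ 692 (mod 1247)
2^256 ≡ 692^2 = 478864 ≡ 16 (mod 1247)
2^512 ≡ 16^2 = 256 ≡ 256 (mod 1247)
2^1024 ≡ 256^2 = 65536 ≡ 692 (mod 1247)
1246 = 1024 + 128 + 64 + 16 + 8 + 4 + 2 in binary powers of 2.
So 2^1246 ≡ 692 · 692 · 256 · 692 · 256 · 16 · 4 ≡ 173 (mod 1247).
Since 173 ≠ 1, base 2 is a Fermat witness: 1247 is composite.

173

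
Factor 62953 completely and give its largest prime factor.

62953 = 11 · 5723
5723 = 59 · 97
97 is prime.
So 62953 = 11 · 59 · 97; the largest prime factor is 97.

97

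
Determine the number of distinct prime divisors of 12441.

12441 = 3 · 4147
4147 = 11 · 377
377 = 13 · 29
12441 = 3 · 11 · 13 · 29, which has 4 distinct prime factors.

4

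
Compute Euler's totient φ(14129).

13860

Factor: 14129 = 71 · 199.
φ(14129) = (71−1) · (199−1) = 70 · 198 = 13860.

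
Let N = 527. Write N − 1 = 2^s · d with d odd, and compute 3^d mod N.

11

527 − 1 = 526 = 2^1 · 263, so d = 263.
3^1 ≡ 3 (mod 527)
3^2 ≡ 3^2 = 9 ≡ 9 (mod 527)
3^4 ≡ 9^2 = 81 ≡ 81 (mod 527)
3^8 ≡ 81^2 = 6561 ≡ 237 (mod 527)
3^16 ≡ 237^2 = 56169 ≡ 307 (mod 527)
3^32 ≡ 307^2 = 94249 ≡ 443 (mod 527)
3^64 ≡ 443^2 = 196249 ≡ 205 (mod 527)
3^128 ≡ 205^2 = 42025 ≡ 392 (mod 527)
3^256 ≡ 392^2 = 153664 ≡ 307 (mod 527)
263 = 256 + 4 + 2 + 1 in binary powers of 2.
So 3^263 ≡ 307 · 81 · 9 · 3 ≡ 11 (mod 527).
Squaring chain: 11; never reaches −1, so base 3 is a Miller–Rabin witness that 527 is composite.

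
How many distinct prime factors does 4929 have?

3

4929 = 3 · 1643
1643 = 31 · 53
4929 = 3 · 31 · 53, which has 3 distinct prime factors.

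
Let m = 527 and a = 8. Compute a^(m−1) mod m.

8^1 ≡ 8 (mod 527)
8^2 ≡ 8^2 = 64 ≡ 64 (mod 527)
8^4 ≡ 64^2 = 4096 ≡ 407 (mod 527)
8^8 ≡ 407^2 = 165649 ≡ 171 (mod 527)
8^16 ≡ 171^2 = 29241 ≡ 256 (mod 527)
8^32 ≡ 256^2 = 65536 ≡ 188 (mod 527)
8^64 ≡ 188^2 = 35344 ≡ 35 (mod 527)
8^128 ≡ 35^2 = 1225 ≡ 171 (mod 527)
8^256 ≡ 171^2 = 29241 ≡ 256 (mod 527)
8^512 ≡ 256^2 = 65536 ≡ 188 (mod 527)
526 = 512 + 8 + 4 + 2 in binary powers of 2.
So 8^526 ≡ 188 · 171 · 407 · 64 ≡ 225 (mod 527).
Since 225 ≠ 1, base 8 is a Fermat witness: 527 is composite.

225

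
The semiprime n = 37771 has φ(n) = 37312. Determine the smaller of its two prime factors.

107

φ(n) = (p−1)(q−1) = n − (p+q) + 1, so p + q = 37771 − 37312 + 1 = 460.
p and q are the roots of t² − 460t + 37771 = 0.
Discriminant: 460² − 4·37771 = 211600 − 151084 = 60516; √60516 = 246.
q = (460 − 246)/2 = 107, p = (460 + 246)/2 = 353.
Check: 107 · 353 = 37771.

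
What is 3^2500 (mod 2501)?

245

3^1 ≡ 3 (mod 2501)
3^2 ≡ 3^2 = 9 ≡ 9 (mod 2501)
3^4 ≡ 9^2 = 81 ≡ 81 (mod 2501)
3^8 ≡ 81^2 = 6561 ≡ 1559 (mod 2501)
3^16 ≡ 1559^2 = 2430481 ≡ 2010 (mod 2501)
3^32 ≡ 2010^2 = 4040100 ≡ 985 (mod 2501)
3^64 ≡ 985^2 = 970225 ≡ 2338 (mod 2501)
3^128 ≡ 2338^2 = 5466244 ≡ 1559 (mod 2501)
3^256 ≡ 1559^2 = 2430481 ≡ 2010 (mod 2501)
3^512 ≡ 2010^2 = 4040100 ≡ 985 (mod 2501)
3^1024 ≡ 985^2 = 970225 ≡ 2338 (mod 2501)
3^2048 ≡ 2338^2 = 5466244 ≡ 1559 (mod 2501)
2500 = 2048 + 256 + 128 + 64 + 4 in binary powers of 2.
So 3^2500 ≡ 1559 · 2010 · 1559 · 2338 · 81 ≡ 245 (mod 2501).
Since 245 ≠ 1, base 3 is a Fermat witness: 2501 is composite.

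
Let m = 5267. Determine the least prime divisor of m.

5267 is odd.
Digit sum 20, not divisible by 3.
Ends in 7: not divisible by 5.
7: 5267 = 7·752 + 3
11: 5267 = 11·478 + 9
13: 5267 = 13·405 + 2
17: 5267 = 17·309 + 14
19: 5267 = 19·277 + 4
23: 5267 = 23·229

23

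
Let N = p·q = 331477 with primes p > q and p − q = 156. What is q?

Since p = q + 156, we have 331477 = q(q + 156), so q² + 156q − 331477 = 0.
Discriminant: 156² + 4·331477 = 24336 + 1325908 = 1350244; √1350244 = 1162.
q = (−156 + 1162)/2 = 503, and p = q + 156 = 659.
Check: 503 · 659 = 331477.

503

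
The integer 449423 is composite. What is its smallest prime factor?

449423 is odd.
Digit sum 26, not divisible by 3.
Ends in 3: not divisible by 5.
7: 449423 = 7·64203 + 2
11: 449423 = 11·40856 + 7
13: 449423 = 13·34571

13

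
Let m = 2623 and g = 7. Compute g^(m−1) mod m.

1979

7^1 ≡ 7 (mod 2623)
7^2 ≡ 7^2 = 49 ≡ 49 (mod 2623)
7^4 ≡ 49^2 = 2401 ≡ 2401 (mod 2623)
7^8 ≡ 2401^2 = 5764801 ≡ 2070 (mod 2623)
7^16 ≡ 2070^2 = 4284900 ≡ 1541 (mod 2623)
7^32 ≡ 1541^2 = 2374681 ≡ 866 (mod 2623)
7^64 ≡ 866^2 = 749956 ≡ 2401 (mod 2623)
7^128 ≡ 2401^2 = 5764801 ≡ 2070 (mod 2623)
7^256 ≡ 2070^2 = 4284900 ≡ 1541 (mod 2623)
7^512 ≡ 1541^2 = 2374681 ≡ 866 (mod 2623)
7^1024 ≡ 866^2 = 749956 ≡ 2401 (mod 2623)
7^2048 ≡ 2401^2 = 5764801 ≡ 2070 (mod 2623)
2622 = 2048 + 512 + 32 + 16 + 8 + 4 + 2 in binary powers of 2.
So 7^2622 ≡ 2070 · 866 · 866 · 1541 · 2070 · 2401 · 49 ≡ 1979 (mod 2623).
Since 1979 ≠ 1, base 7 is a Fermat witness: 2623 is composite.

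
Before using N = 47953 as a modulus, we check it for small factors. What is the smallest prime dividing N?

47953 is odd.
Digit sum 28, not divisible by 3.
Ends in 3: not divisible by 5.
7: 47953 = 7·6850 + 3
11: 47953 = 11·4359 + 4
13: 47953 = 13·3688 + 9
17: 47953 = 17·2820 + 13
19: 47953 = 19·2523 + 16
23: 47953 = 23·2084 + 21
29: 47953 = 29·1653 + 16
31: 47953 = 31·1546 + 27
37: 47953 = 37·1296 + 1
41: 47953 = 41·1169 + 24
43: 47953 = 43·1115 + 8
47: 47953 = 47·1020 + 13
53: 47953 = 53·904 + 41
59: 47953 = 59·812 + 45
61: 47953 = 61·786 + 7
67: 47953 = 67·715 + 48
71: 47953 = 71·675 + 28
73: 47953 = 73·656 + 65
79: 47953 = 79·607

79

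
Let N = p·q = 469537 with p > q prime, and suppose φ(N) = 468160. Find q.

φ(n) = (p−1)(q−1) = n − (p+q) + 1, so p + q = 469537 − 468160 + 1 = 1378.
p and q are the roots of t² − 1378t + 469537 = 0.
Discriminant: 1378² − 4·469537 = 1898884 − 1878148 = 20736; √20736 = 144.
q = (1378 − 144)/2 = 617, p = (1378 + 144)/2 = 761.
Check: 617 · 761 = 469537.

617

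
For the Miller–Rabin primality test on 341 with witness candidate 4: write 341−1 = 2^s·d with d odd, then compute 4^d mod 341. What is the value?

1

341 − 1 = 340 = 2^2 · 85, so d = 85.
4^1 ≡ 4 (mod 341)
4^2 ≡ 4^2 = 16 ≡ 16 (mod 341)
4^4 ≡ 16^2 = 256 ≡ 256 (mod 341)
4^8 ≡ 256^2 = 65536 ≡ 64 (mod 341)
4^16 ≡ 64^2 = 4096 ≡ 4 (mod 341)
4^32 ≡ 4^2 = 16 ≡ 16 (mod 341)
4^64 ≡ 16^2 = 256 ≡ 256 (mod 341)
85 = 64 + 16 + 4 + 1 in binary powers of 2.
So 4^85 ≡ 256 · 4 · 256 · 4 ≡ 1 (mod 341).
Since 4^d ≡ 1 (mod 341), base 4 does not prove 341 composite.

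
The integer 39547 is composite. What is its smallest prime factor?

71

39547 is odd.
Digit sum 28, not divisible by 3.
Ends in 7: not divisible by 5.
7: 39547 = 7·5649 + 4
11: 39547 = 11·3595 + 2
13: 39547 = 13·3042 + 1
17: 39547 = 17·2326 + 5
19: 39547 = 19·2081 + 8
23: 39547 = 23·1719 + 10
29: 39547 = 29·1363 + 20
31: 39547 = 31·1275 + 22
37: 39547 = 37·1068 + 31
41: 39547 = 41·964 + 23
43: 39547 = 43·919 + 30
47: 39547 = 47·841 + 20
53: 39547 = 53·746 + 9
59: 39547 = 59·670 + 17
61: 39547 = 61·648 + 19
67: 39547 = 67·590 + 17
71: 39547 = 71·557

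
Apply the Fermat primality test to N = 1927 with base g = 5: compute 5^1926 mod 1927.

291

5^1 ≡ 5 (mod 1927)
5^2 ≡ 5^2 = 25 ≡ 25 (mod 1927)
5^4 ≡ 25^2 = 625 ≡ 625 (mod 1927)
5^8 ≡ 625^2 = 390625 ≡ 1371 (mod 1927)
5^16 ≡ 1371^2 = 1879641 ≡ 816 (mod 1927)
5^32 ≡ 816^2 = 665856 ≡ 1041 (mod 1927)
5^64 ≡ 1041^2 = 1083681 ≡ 707 (mod 1927)
5^128 ≡ 707^2 = 499849 ≡ 756 (mod 1927)
5^256 ≡ 756^2 = 571536 ≡ 1144 (mod 1927)
5^512 ≡ 1144^2 = 1308736 ≡ 303 (mod 1927)
5^1024 ≡ 303^2 = 91809 ≡ 1240 (mod 1927)
1926 = 1024 + 512 + 256 + 128 + 4 + 2 in binary powers of 2.
So 5^1926 ≡ 1240 · 303 · 1144 · 756 · 625 · 25 ≡ 291 (mod 1927).
Since 291 ≠ 1, base 5 is a Fermat witness: 1927 is composite.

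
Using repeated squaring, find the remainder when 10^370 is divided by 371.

102

10^1 ≡ 10 (mod 371)
10^2 ≡ 10^2 = 100 ≡ 100 (mod 371)
10^4 ≡ 100^2 = 10000 ≡ 354 (mod 371)
10^8 ≡ 354^2 = 125316 ≡ 289 (mod 371)
10^16 ≡ 289^2 = 83521 ≡ 46 (mod 371)
10^32 ≡ 46^2 = 2116 ≡ 261 (mod 371)
10^64 ≡ 261^2 = 68121 ≡ 228 (mod 371)
10^128 ≡ 228^2 = 51984 ≡ 44 (mod 371)
10^256 ≡ 44^2 = 1936 ≡ 81 (mod 371)
370 = 256 + 64 + 32 + 16 + 2 in binary powers of 2.
So 10^370 ≡ 81 · 228 · 261 · 46 · 100 ≡ 102 (mod 371).
Since 102 ≠ 1, base 10 is a Fermat witness: 371 is composite.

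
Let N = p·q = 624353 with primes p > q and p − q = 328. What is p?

Since p = q + 328, we have 624353 = q(q + 328), so q² + 328q − 624353 = 0.
Discriminant: 328² + 4·624353 = 107584 + 2497412 = 2604996; √2604996 = 1614.
q = (−328 + 1614)/2 = 643, and p = q + 328 = 971.
Check: 643 · 971 = 624353.

971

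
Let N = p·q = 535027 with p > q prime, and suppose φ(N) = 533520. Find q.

571

φ(n) = (p−1)(q−1) = n − (p+q) + 1, so p + q = 535027 − 533520 + 1 = 1508.
p and q are the roots of t² − 1508t + 535027 = 0.
Discriminant: 1508² − 4·535027 = 2274064 − 2140108 = 133956; √133956 = 366.
q = (1508 − 366)/2 = 571, p = (1508 + 366)/2 = 937.
Check: 571 · 937 = 535027.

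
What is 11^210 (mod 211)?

1

11^1 ≡ 11 (mod 211)
11^2 ≡ 11^2 = 121 ≡ 121 (mod 211)
11^4 ≡ 121^2 = 14641 ≡ 82 (mod 211)
11^8 ≡ 82^2 = 6724 ≡ 183 (mod 211)
11^16 ≡ 183^2 = 33489 ≡ 151 (mod 211)
11^32 ≡ 151^2 = 22801 ≡ 13 (mod 211)
11^64 ≡ 13^2 = 169 ≡ 169 (mod 211)
11^128 ≡ 169^2 = 28561 ≡ 76 (mod 211)
210 = 128 + 64 + 16 + 2 in binary powers of 2.
So 11^210 ≡ 76 · 169 · 151 · 121 ≡ 1 (mod 211).
Since the result is 1, base 11 gives no evidence that 211 is composite.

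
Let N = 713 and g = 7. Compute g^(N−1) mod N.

679

7^1 ≡ 7 (mod 713)
7^2 ≡ 7^2 = 49 ≡ 49 (mod 713)
7^4 ≡ 49^2 = 2401 ≡ 262 (mod 713)
7^8 ≡ 262^2 = 68644 ≡ 196 (mod 713)
7^16 ≡ 196^2 = 38416 ≡ 627 (mod 713)
7^32 ≡ 627^2 = 393129 ≡ 266 (mod 713)
7^64 ≡ 266^2 = 70756 ≡ 169 (mod 713)
7^128 ≡ 169^2 = 28561 ≡ 41 (mod 713)
7^256 ≡ 41^2 = 1681 ≡ 255 (mod 713)
7^512 ≡ 255^2 = 65025 ≡ 142 (mod 713)
712 = 512 + 128 + 64 + 8 in binary powers of 2.
So 7^712 ≡ 142 · 41 · 169 · 196 ≡ 679 (mod 713).
Since 679 ≠ 1, base 7 is a Fermat witness: 713 is composite.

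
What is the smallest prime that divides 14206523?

97

14206523 is odd.
Digit sum 23, not divisible by 3.
Ends in 3: not divisible by 5.
7: 14206523 = 7·2029503 + 2
11: 14206523 = 11·1291502 + 1
13: 14206523 = 13·1092809 + 6
17: 14206523 = 17·835677 + 14
19: 14206523 = 19·747711 + 14
23: 14206523 = 23·617674 + 21
29: 14206523 = 29·489880 + 3
31: 14206523 = 31·458274 + 29
37: 14206523 = 37·383960 + 3
41: 14206523 = 41·346500 + 23
43: 14206523 = 43·330384 + 11
47: 14206523 = 47·302266 + 21
53: 14206523 = 53·268047 + 32
59: 14206523 = 59·240788 + 31
61: 14206523 = 61·232893 + 50
67: 14206523 = 67·212037 + 44
71: 14206523 = 71·200091 + 62
73: 14206523 = 73·194609 + 66
79: 14206523 = 79·179829 + 32
83: 14206523 = 83·171162 + 77
89: 14206523 = 89·159623 + 76
97: 14206523 = 97·146459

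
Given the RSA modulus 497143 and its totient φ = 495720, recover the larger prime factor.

811

φ(n) = (p−1)(q−1) = n − (p+q) + 1, so p + q = 497143 − 495720 + 1 = 1424.
p and q are the roots of t² − 1424t + 497143 = 0.
Discriminant: 1424² − 4·497143 = 2027776 − 1988572 = 39204; √39204 = 198.
q = (1424 − 198)/2 = 613, p = (1424 + 198)/2 = 811.
Check: 613 · 811 = 497143.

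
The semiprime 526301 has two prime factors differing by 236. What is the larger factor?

Since p = q + 236, we have 526301 = q(q + 236), so q² + 236q − 526301 = 0.
Discriminant: 236² + 4·526301 = 55696 + 2105204 = 2160900; √2160900 = 1470.
q = (−236 + 1470)/2 = 617, and p = q + 236 = 853.
Check: 617 · 853 = 526301.

853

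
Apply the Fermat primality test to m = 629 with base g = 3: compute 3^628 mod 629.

3^1 ≡ 3 (mod 629)
3^2 ≡ 3^2 = 9 ≡ 9 (mod 629)
3^4 ≡ 9^2 = 81 ≡ 81 (mod 629)
3^8 ≡ 81^2 = 6561 ≡ 271 (mod 629)
3^16 ≡ 271^2 = 73441 ≡ 477 (mod 629)
3^32 ≡ 477^2 = 227529 ≡ 460 (mod 629)
3^64 ≡ 460^2 = 211600 ≡ 256 (mod 629)
3^128 ≡ 256^2 = 65536 ≡ 120 (mod 629)
3^256 ≡ 120^2 = 14400 ≡ 562 (mod 629)
3^512 ≡ 562^2 = 315844 ≡ 86 (mod 629)
628 = 512 + 64 + 32 + 16 + 4 in binary powers of 2.
So 3^628 ≡ 86 · 256 · 460 · 477 · 81 ≡ 625 (mod 629).
Since 625 ≠ 1, base 3 is a Fermat witness: 629 is composite.

625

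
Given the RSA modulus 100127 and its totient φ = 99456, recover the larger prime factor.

449

φ(n) = (p−1)(q−1) = n − (p+q) + 1, so p + q = 100127 − 99456 + 1 = 672.
p and q are the roots of t² − 672t + 100127 = 0.
Discriminant: 672² − 4·100127 = 451584 − 400508 = 51076; √51076 = 226.
q = (672 − 226)/2 = 223, p = (672 + 226)/2 = 449.
Check: 223 · 449 = 100127.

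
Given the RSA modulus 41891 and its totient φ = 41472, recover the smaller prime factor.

φ(n) = (p−1)(q−1) = n − (p+q) + 1, so p + q = 41891 − 41472 + 1 = 420.
p and q are the roots of t² − 420t + 41891 = 0.
Discriminant: 420² − 4·41891 = 176400 − 167564 = 8836; √8836 = 94.
q = (420 − 94)/2 = 163, p = (420 + 94)/2 = 257.
Check: 163 · 257 = 41891.

163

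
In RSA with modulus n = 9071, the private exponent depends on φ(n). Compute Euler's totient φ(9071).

8832

Factor: 9071 = 47 · 193.
φ(9071) = (47−1) · (193−1) = 46 · 192 = 8832.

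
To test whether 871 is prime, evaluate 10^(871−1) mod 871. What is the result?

10^1 ≡ 10 (mod 871)
10^2 ≡ 10^2 = 100 ≡ 100 (mod 871)
10^4 ≡ 100^2 = 10000 ≡ 419 (mod 871)
10^8 ≡ 419^2 = 175561 ≡ 490 (mod 871)
10^16 ≡ 490^2 = 240100 ≡ 575 (mod 871)
10^32 ≡ 575^2 = 330625 ≡ 516 (mod 871)
10^64 ≡ 516^2 = 266256 ≡ 601 (mod 871)
10^128 ≡ 601^2 = 361201 ≡ 607 (mod 871)
10^256 ≡ 607^2 = 368449 ≡ 16 (mod 871)
10^512 ≡ 16^2 = 256 ≡ 256 (mod 871)
870 = 512 + 256 + 64 + 32 + 4 + 2 in binary powers of 2.
So 10^870 ≡ 256 · 16 · 601 · 516 · 419 · 100 ≡ 625 (mod 871).
Since 625 ≠ 1, base 10 is a Fermat witness: 871 is composite.

625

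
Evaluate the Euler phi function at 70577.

Factor: 70577 = 13 · 61 · 89.
φ(70577) = (13−1) · (61−1) · (89−1) = 12 · 60 · 88 = 63360.

63360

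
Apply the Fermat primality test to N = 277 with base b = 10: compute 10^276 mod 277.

1

10^1 ≡ 10 (mod 277)
10^2 ≡ 10^2 = 100 ≡ 100 (mod 277)
10^4 ≡ 100^2 = 10000 ≡ 28 (mod 277)
10^8 ≡ 28^2 = 784 ≡ 230 (mod 277)
10^16 ≡ 230^2 = 52900 ≡ 270 (mod 277)
10^32 ≡ 270^2 = 72900 ≡ 49 (mod 277)
10^64 ≡ 49^2 = 2401 ≡ 185 (mod 277)
10^128 ≡ 185^2 = 34225 ≡ 154 (mod 277)
10^256 ≡ 154^2 = 23716 ≡ 171 (mod 277)
276 = 256 + 16 + 4 in binary powers of 2.
So 10^276 ≡ 171 · 270 · 28 ≡ 1 (mod 277).
Since the result is 1, base 10 gives no evidence that 277 is composite.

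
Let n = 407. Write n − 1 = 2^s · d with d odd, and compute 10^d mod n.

407 − 1 = 406 = 2^1 · 203, so d = 203.
10^1 ≡ 10 (mod 407)
10^2 ≡ 10^2 = 100 ≡ 100 (mod 407)
10^4 ≡ 100^2 = 10000 ≡ 232 (mod 407)
10^8 ≡ 232^2 = 53824 ≡ 100 (mod 407)
10^16 ≡ 100^2 = 10000 ≡ 232 (mod 407)
10^32 ≡ 232^2 = 53824 ≡ 100 (mod 407)
10^64 ≡ 100^2 = 10000 ≡ 232 (mod 407)
10^128 ≡ 232^2 = 53824 ≡ 100 (mod 407)
203 = 128 + 64 + 8 + 2 + 1 in binary powers of 2.
So 10^203 ≡ 100 · 232 · 100 · 100 · 10 ≡ 285 (mod 407).
Squaring chain: 285; never reaches −1, so base 10 is a Miller–Rabin witness that 407 is composite.

285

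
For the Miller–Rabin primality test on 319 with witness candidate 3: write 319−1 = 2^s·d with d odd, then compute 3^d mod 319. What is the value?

319 − 1 = 318 = 2^1 · 159, so d = 159.
3^1 ≡ 3 (mod 319)
3^2 ≡ 3^2 = 9 ≡ 9 (mod 319)
3^4 ≡ 9^2 = 81 ≡ 81 (mod 319)
3^8 ≡ 81^2 = 6561 ≡ 181 (mod 319)
3^16 ≡ 181^2 = 32761 ≡ 223 (mod 319)
3^32 ≡ 223^2 = 49729 ≡ 284 (mod 319)
3^64 ≡ 284^2 = 80656 ≡ 268 (mod 319)
3^128 ≡ 268^2 = 71824 ≡ 49 (mod 319)
159 = 128 + 16 + 8 + 4 + 2 + 1 in binary powers of 2.
So 3^159 ≡ 49 · 223 · 181 · 81 · 9 · 3 ≡ 279 (mod 319).
Squaring chain: 279; never reaches −1, so base 3 is a Miller–Rabin witness that 319 is composite.

279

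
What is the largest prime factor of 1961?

1961 = 37 · 53
53 is prime.
So 1961 = 37 · 53; the largest prime factor is 53.

53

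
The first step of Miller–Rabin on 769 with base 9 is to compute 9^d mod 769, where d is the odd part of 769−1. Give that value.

729

769 − 1 = 768 = 2^8 · 3, so d = 3.
9^1 ≡ 9 (mod 769)
9^2 ≡ 9^2 = 81 ≡ 81 (mod 769)
3 = 2 + 1 in binary powers of 2.
So 9^3 ≡ 81 · 9 ≡ 729 (mod 769).
Squaring chain: 729 → 62 → 768 → 1 → 1 → 1 → 1 → 1; reaches −1, so base 9 does not prove 769 composite.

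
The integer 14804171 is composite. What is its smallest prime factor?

14804171 is odd.
Digit sum 26, not divisible by 3.
Ends in 1: not divisible by 5.
7: 14804171 = 7·2114881 + 4
11: 14804171 = 11·1345833 + 8
13: 14804171 = 13·1138782 + 5
17: 14804171 = 17·870833 + 10
19: 14804171 = 19·779166 + 17
23: 14804171 = 23·643659 + 14
29: 14804171 = 29·510488 + 19
31: 14804171 = 31·477553 + 28
37: 14804171 = 37·400112 + 27
41: 14804171 = 41·361077 + 14
43: 14804171 = 43·344283 + 2
47: 14804171 = 47·314982 + 17
53: 14804171 = 53·279323 + 52
59: 14804171 = 59·250918 + 9
61: 14804171 = 61·242691 + 20
67: 14804171 = 67·220957 + 52
71: 14804171 = 71·208509 + 32
73: 14804171 = 73·202796 + 63
79: 14804171 = 79·187394 + 45
83: 14804171 = 83·178363 + 42
89: 14804171 = 89·166339

89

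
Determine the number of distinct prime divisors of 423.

2

423 = 3^2 · 47
423 = 3^2 · 47, which has 2 distinct prime factors.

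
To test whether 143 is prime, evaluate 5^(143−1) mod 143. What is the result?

25

5^1 ≡ 5 (mod 143)
5^2 ≡ 5^2 = 25 ≡ 25 (mod 143)
5^4 ≡ 25^2 = 625 ≡ 53 (mod 143)
5^8 ≡ 53^2 = 2809 ≡ 92 (mod 143)
5^16 ≡ 92^2 = 8464 ≡ 27 (mod 143)
5^32 ≡ 27^2 = 729 ≡ 14 (mod 143)
5^64 ≡ 14^2 = 196 ≡ 53 (mod 143)
5^128 ≡ 53^2 = 2809 ≡ 92 (mod 143)
142 = 128 + 8 + 4 + 2 in binary powers of 2.
So 5^142 ≡ 92 · 92 · 53 · 25 ≡ 25 (mod 143).
Since 25 ≠ 1, base 5 is a Fermat witness: 143 is composite.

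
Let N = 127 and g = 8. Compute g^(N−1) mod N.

8^1 ≡ 8 (mod 127)
8^2 ≡ 8^2 = 64 ≡ 64 (mod 127)
8^4 ≡ 64^2 = 4096 ≡ 32 (mod 127)
8^8 ≡ 32^2 = 1024 ≡ 8 (mod 127)
8^16 ≡ 8^2 = 64 ≡ 64 (mod 127)
8^32 ≡ 64^2 = 4096 ≡ 32 (mod 127)
8^64 ≡ 32^2 = 1024 ≡ 8 (mod 127)
126 = 64 + 32 + 16 + 8 + 4 + 2 in binary powers of 2.
So 8^126 ≡ 8 · 32 · 64 · 8 · 32 · 64 ≡ 1 (mod 127).
Since the result is 1, base 8 gives no evidence that 127 is composite.

1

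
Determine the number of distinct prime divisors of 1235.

1235 = 5 · 247
247 = 13 · 19
1235 = 5 · 13 · 19, which has 3 distinct prime factors.

3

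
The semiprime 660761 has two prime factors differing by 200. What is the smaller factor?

719

Since p = q + 200, we have 660761 = q(q + 200), so q² + 200q − 660761 = 0.
Discriminant: 200² + 4·660761 = 40000 + 2643044 = 2683044; √2683044 = 1638.
q = (−200 + 1638)/2 = 719, and p = q + 200 = 919.
Check: 719 · 919 = 660761.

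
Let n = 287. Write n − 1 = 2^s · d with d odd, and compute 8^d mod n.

287 − 1 = 286 = 2^1 · 143, so d = 143.
8^1 ≡ 8 (mod 287)
8^2 ≡ 8^2 = 64 ≡ 64 (mod 287)
8^4 ≡ 64^2 = 4096 ≡ 78 (mod 287)
8^8 ≡ 78^2 = 6084 ≡ 57 (mod 287)
8^16 ≡ 57^2 = 3249 ≡ 92 (mod 287)
8^32 ≡ 92^2 = 8464 ≡ 141 (mod 287)
8^64 ≡ 141^2 = 19881 ≡ 78 (mod 287)
8^128 ≡ 78^2 = 6084 ≡ 57 (mod 287)
143 = 128 + 8 + 4 + 2 + 1 in binary powers of 2.
So 8^143 ≡ 57 · 57 · 78 · 64 · 8 ≡ 225 (mod 287).
Squaring chain: 225; never reaches −1, so base 8 is a Miller–Rabin witness that 287 is composite.

225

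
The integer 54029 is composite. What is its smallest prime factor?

54029 is odd.
Digit sum 20, not divisible by 3.
Ends in 9: not divisible by 5.
7: 54029 = 7·7718 + 3
11: 54029 = 11·4911 + 8
13: 54029 = 13·4156 + 1
17: 54029 = 17·3178 + 3
19: 54029 = 19·2843 + 12
23: 54029 = 23·2349 + 2
29: 54029 = 29·1863 + 2
31: 54029 = 31·1742 + 27
37: 54029 = 37·1460 + 9
41: 54029 = 41·1317 + 32
43: 54029 = 43·1256 + 21
47: 54029 = 47·1149 + 26
53: 54029 = 53·1019 + 22
59: 54029 = 59·915 + 44
61: 54029 = 61·885 + 44
67: 54029 = 67·806 + 27
71: 54029 = 71·760 + 69
73: 54029 = 73·740 + 9
79: 54029 = 79·683 + 72
83: 54029 = 83·650 + 79
89: 54029 = 89·607 + 6
97: 54029 = 97·557

97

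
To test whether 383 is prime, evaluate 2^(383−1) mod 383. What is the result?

1

2^1 ≡ 2 (mod 383)
2^2 ≡ 2^2 = 4 ≡ 4 (mod 383)
2^4 ≡ 4^2 = 16 ≡ 16 (mod 383)
2^8 ≡ 16^2 = 256 ≡ 256 (mod 383)
2^16 ≡ 256^2 = 65536 ≡ 43 (mod 383)
2^32 ≡ 43^2 = 1849 ≡ 317 (mod 383)
2^64 ≡ 317^2 = 100489 ≡ 143 (mod 383)
2^128 ≡ 143^2 = 20449 ≡ 150 (mod 383)
2^256 ≡ 150^2 = 22500 ≡ 286 (mod 383)
382 = 256 + 64 + 32 + 16 + 8 + 4 + 2 in binary powers of 2.
So 2^382 ≡ 286 · 143 · 317 · 43 · 256 · 16 · 4 ≡ 1 (mod 383).
Since the result is 1, base 2 gives no evidence that 383 is composite.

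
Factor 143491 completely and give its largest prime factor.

143491 = 43 · 3337
3337 = 47 · 71
71 is prime.
So 143491 = 43 · 47 · 71; the largest prime factor is 71.

71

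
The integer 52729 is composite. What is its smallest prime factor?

67

52729 is odd.
Digit sum 25, not divisible by 3.
Ends in 9: not divisible by 5.
7: 52729 = 7·7532 + 5
11: 52729 = 11·4793 + 6
13: 52729 = 13·4056 + 1
17: 52729 = 17·3101 + 12
19: 52729 = 19·2775 + 4
23: 52729 = 23·2292 + 13
29: 52729 = 29·1818 + 7
31: 52729 = 31·1700 + 29
37: 52729 = 37·1425 + 4
41: 52729 = 41·1286 + 3
43: 52729 = 43·1226 + 11
47: 52729 = 47·1121 + 42
53: 52729 = 53·994 + 47
59: 52729 = 59·893 + 42
61: 52729 = 61·864 + 25
67: 52729 = 67·787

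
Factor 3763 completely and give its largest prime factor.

3763 = 53 · 71
71 is prime.
So 3763 = 53 · 71; the largest prime factor is 71.

71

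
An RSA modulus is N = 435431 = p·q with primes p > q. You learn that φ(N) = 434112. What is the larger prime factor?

673

φ(n) = (p−1)(q−1) = n − (p+q) + 1, so p + q = 435431 − 434112 + 1 = 1320.
p and q are the roots of t² − 1320t + 435431 = 0.
Discriminant: 1320² − 4·435431 = 1742400 − 1741724 = 676; √676 = 26.
q = (1320 − 26)/2 = 647, p = (1320 + 26)/2 = 673.
Check: 647 · 673 = 435431.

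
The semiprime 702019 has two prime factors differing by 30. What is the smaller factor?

Since p = q + 30, we have 702019 = q(q + 30), so q² + 30q − 702019 = 0.
Discriminant: 30² + 4·702019 = 900 + 2808076 = 2808976; √2808976 = 1676.
q = (−30 + 1676)/2 = 823, and p = q + 30 = 853.
Check: 823 · 853 = 702019.

823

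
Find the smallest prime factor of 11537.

83

11537 is odd.
Digit sum 17, not divisible by 3.
Ends in 7: not divisible by 5.
7: 11537 = 7·1648 + 1
11: 11537 = 11·1048 + 9
13: 11537 = 13·887 + 6
17: 11537 = 17·678 + 11
19: 11537 = 19·607 + 4
23: 11537 = 23·501 + 14
29: 11537 = 29·397 + 24
31: 11537 = 31·372 + 5
37: 11537 = 37·311 + 30
41: 11537 = 41·281 + 16
43: 11537 = 43·268 + 13
47: 11537 = 47·245 + 22
53: 11537 = 53·217 + 36
59: 11537 = 59·195 + 32
61: 11537 = 61·189 + 8
67: 11537 = 67·172 + 13
71: 11537 = 71·162 + 35
73: 11537 = 73·158 + 3
79: 11537 = 79·146 + 3
83: 11537 = 83·139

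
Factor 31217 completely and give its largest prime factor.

31217 = 19 · 1643
1643 = 31 · 53
53 is prime.
So 31217 = 19 · 31 · 53; the largest prime factor is 53.

53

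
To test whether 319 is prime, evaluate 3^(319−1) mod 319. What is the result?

5

3^1 ≡ 3 (mod 319)
3^2 ≡ 3^2 = 9 ≡ 9 (mod 319)
3^4 ≡ 9^2 = 81 ≡ 81 (mod 319)
3^8 ≡ 81^2 = 6561 ≡ 181 (mod 319)
3^16 ≡ 181^2 = 32761 ≡ 223 (mod 319)
3^32 ≡ 223^2 = 49729 ≡ 284 (mod 319)
3^64 ≡ 284^2 = 80656 ≡ 268 (mod 319)
3^128 ≡ 268^2 = 71824 ≡ 49 (mod 319)
3^256 ≡ 49^2 = 2401 ≡ 168 (mod 319)
318 = 256 + 32 + 16 + 8 + 4 + 2 in binary powers of 2.
So 3^318 ≡ 168 · 284 · 223 · 181 · 81 · 9 ≡ 5 (mod 319).
Since 5 ≠ 1, base 3 is a Fermat witness: 319 is composite.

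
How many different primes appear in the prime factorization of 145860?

6

145860 = 2^2 · 36465
36465 = 3 · 12155
12155 = 5 · 2431
2431 = 11 · 221
221 = 13 · 17
145860 = 2^2 · 3 · 5 · 11 · 13 · 17, which has 6 distinct prime factors.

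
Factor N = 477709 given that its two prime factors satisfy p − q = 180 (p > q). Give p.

Since p = q + 180, we have 477709 = q(q + 180), so q² + 180q − 477709 = 0.
Discriminant: 180² + 4·477709 = 32400 + 1910836 = 1943236; √1943236 = 1394.
q = (−180 + 1394)/2 = 607, and p = q + 180 = 787.
Check: 607 · 787 = 477709.

787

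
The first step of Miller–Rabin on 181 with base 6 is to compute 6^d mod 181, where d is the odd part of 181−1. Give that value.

181 − 1 = 180 = 2^2 · 45, so d = 45.
6^1 ≡ 6 (mod 181)
6^2 ≡ 6^2 = 36 ≡ 36 (mod 181)
6^4 ≡ 36^2 = 1296 ≡ 29 (mod 181)
6^8 ≡ 29^2 = 841 ≡ 117 (mod 181)
6^16 ≡ 117^2 = 13689 ≡ 114 (mod 181)
6^32 ≡ 114^2 = 12996 ≡ 145 (mod 181)
45 = 32 + 8 + 4 + 1 in binary powers of 2.
So 6^45 ≡ 145 · 117 · 29 · 6 ≡ 162 (mod 181).
Squaring chain: 162 → 180; reaches −1, so base 6 does not prove 181 composite.

162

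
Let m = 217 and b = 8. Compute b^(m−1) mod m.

8

8^1 ≡ 8 (mod 217)
8^2 ≡ 8^2 = 64 ≡ 64 (mod 217)
8^4 ≡ 64^2 = 4096 ≡ 190 (mod 217)
8^8 ≡ 190^2 = 36100 ≡ 78 (mod 217)
8^16 ≡ 78^2 = 6084 ≡ 8 (mod 217)
8^32 ≡ 8^2 = 64 ≡ 64 (mod 217)
8^64 ≡ 64^2 = 4096 ≡ 190 (mod 217)
8^128 ≡ 190^2 = 36100 ≡ 78 (mod 217)
216 = 128 + 64 + 16 + 8 in binary powers of 2.
So 8^216 ≡ 78 · 190 · 8 · 78 ≡ 8 (mod 217).
Since 8 ≠ 1, base 8 is a Fermat witness: 217 is composite.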